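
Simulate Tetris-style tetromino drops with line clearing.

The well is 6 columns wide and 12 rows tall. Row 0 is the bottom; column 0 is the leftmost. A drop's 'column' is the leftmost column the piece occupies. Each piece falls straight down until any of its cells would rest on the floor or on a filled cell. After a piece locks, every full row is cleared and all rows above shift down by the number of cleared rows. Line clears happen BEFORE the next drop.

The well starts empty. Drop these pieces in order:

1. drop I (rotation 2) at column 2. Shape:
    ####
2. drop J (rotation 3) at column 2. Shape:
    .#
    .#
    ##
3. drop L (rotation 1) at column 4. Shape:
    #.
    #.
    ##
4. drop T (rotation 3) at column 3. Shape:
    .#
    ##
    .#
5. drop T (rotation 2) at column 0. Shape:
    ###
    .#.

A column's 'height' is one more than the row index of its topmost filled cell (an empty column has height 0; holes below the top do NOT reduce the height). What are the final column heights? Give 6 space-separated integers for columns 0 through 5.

Answer: 3 3 3 6 7 2

Derivation:
Drop 1: I rot2 at col 2 lands with bottom-row=0; cleared 0 line(s) (total 0); column heights now [0 0 1 1 1 1], max=1
Drop 2: J rot3 at col 2 lands with bottom-row=1; cleared 0 line(s) (total 0); column heights now [0 0 2 4 1 1], max=4
Drop 3: L rot1 at col 4 lands with bottom-row=1; cleared 0 line(s) (total 0); column heights now [0 0 2 4 4 2], max=4
Drop 4: T rot3 at col 3 lands with bottom-row=4; cleared 0 line(s) (total 0); column heights now [0 0 2 6 7 2], max=7
Drop 5: T rot2 at col 0 lands with bottom-row=1; cleared 0 line(s) (total 0); column heights now [3 3 3 6 7 2], max=7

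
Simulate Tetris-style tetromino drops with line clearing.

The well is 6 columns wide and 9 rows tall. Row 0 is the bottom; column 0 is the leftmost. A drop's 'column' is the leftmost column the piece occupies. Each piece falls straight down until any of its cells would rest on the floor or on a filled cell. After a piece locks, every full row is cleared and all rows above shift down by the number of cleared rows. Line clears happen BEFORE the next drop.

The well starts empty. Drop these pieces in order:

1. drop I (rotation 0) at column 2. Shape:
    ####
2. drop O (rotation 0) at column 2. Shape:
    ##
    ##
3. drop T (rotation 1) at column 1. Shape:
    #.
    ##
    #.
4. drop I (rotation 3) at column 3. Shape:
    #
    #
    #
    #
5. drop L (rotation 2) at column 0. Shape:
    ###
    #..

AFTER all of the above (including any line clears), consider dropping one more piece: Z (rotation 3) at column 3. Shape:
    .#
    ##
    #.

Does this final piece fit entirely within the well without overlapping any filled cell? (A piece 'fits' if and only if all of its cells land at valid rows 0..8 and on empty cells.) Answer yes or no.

Drop 1: I rot0 at col 2 lands with bottom-row=0; cleared 0 line(s) (total 0); column heights now [0 0 1 1 1 1], max=1
Drop 2: O rot0 at col 2 lands with bottom-row=1; cleared 0 line(s) (total 0); column heights now [0 0 3 3 1 1], max=3
Drop 3: T rot1 at col 1 lands with bottom-row=2; cleared 0 line(s) (total 0); column heights now [0 5 4 3 1 1], max=5
Drop 4: I rot3 at col 3 lands with bottom-row=3; cleared 0 line(s) (total 0); column heights now [0 5 4 7 1 1], max=7
Drop 5: L rot2 at col 0 lands with bottom-row=4; cleared 0 line(s) (total 0); column heights now [6 6 6 7 1 1], max=7
Test piece Z rot3 at col 3 (width 2): heights before test = [6 6 6 7 1 1]; fits = False

Answer: no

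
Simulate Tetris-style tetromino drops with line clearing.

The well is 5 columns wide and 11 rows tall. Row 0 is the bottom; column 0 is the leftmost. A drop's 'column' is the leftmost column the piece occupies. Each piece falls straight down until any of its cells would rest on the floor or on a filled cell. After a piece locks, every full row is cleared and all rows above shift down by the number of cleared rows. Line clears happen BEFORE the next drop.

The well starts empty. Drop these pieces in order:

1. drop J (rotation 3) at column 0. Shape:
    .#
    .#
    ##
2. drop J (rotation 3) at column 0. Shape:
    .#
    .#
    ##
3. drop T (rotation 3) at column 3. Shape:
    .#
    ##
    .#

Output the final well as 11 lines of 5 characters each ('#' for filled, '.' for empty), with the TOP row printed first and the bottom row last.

Drop 1: J rot3 at col 0 lands with bottom-row=0; cleared 0 line(s) (total 0); column heights now [1 3 0 0 0], max=3
Drop 2: J rot3 at col 0 lands with bottom-row=3; cleared 0 line(s) (total 0); column heights now [4 6 0 0 0], max=6
Drop 3: T rot3 at col 3 lands with bottom-row=0; cleared 0 line(s) (total 0); column heights now [4 6 0 2 3], max=6

Answer: .....
.....
.....
.....
.....
.#...
.#...
##...
.#..#
.#.##
##..#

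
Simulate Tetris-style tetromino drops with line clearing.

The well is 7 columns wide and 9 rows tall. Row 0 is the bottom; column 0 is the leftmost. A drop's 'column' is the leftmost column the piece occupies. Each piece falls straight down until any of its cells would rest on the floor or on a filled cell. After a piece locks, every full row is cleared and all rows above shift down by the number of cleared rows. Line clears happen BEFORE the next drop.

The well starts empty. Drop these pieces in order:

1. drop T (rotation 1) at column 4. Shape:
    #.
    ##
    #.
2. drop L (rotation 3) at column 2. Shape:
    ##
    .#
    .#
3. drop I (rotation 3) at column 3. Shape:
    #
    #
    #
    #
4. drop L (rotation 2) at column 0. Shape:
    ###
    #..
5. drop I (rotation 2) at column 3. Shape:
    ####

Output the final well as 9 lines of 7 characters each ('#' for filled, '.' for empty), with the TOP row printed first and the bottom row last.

Drop 1: T rot1 at col 4 lands with bottom-row=0; cleared 0 line(s) (total 0); column heights now [0 0 0 0 3 2 0], max=3
Drop 2: L rot3 at col 2 lands with bottom-row=0; cleared 0 line(s) (total 0); column heights now [0 0 3 3 3 2 0], max=3
Drop 3: I rot3 at col 3 lands with bottom-row=3; cleared 0 line(s) (total 0); column heights now [0 0 3 7 3 2 0], max=7
Drop 4: L rot2 at col 0 lands with bottom-row=2; cleared 0 line(s) (total 0); column heights now [4 4 4 7 3 2 0], max=7
Drop 5: I rot2 at col 3 lands with bottom-row=7; cleared 0 line(s) (total 0); column heights now [4 4 4 8 8 8 8], max=8

Answer: .......
...####
...#...
...#...
...#...
####...
#.###..
...###.
...##..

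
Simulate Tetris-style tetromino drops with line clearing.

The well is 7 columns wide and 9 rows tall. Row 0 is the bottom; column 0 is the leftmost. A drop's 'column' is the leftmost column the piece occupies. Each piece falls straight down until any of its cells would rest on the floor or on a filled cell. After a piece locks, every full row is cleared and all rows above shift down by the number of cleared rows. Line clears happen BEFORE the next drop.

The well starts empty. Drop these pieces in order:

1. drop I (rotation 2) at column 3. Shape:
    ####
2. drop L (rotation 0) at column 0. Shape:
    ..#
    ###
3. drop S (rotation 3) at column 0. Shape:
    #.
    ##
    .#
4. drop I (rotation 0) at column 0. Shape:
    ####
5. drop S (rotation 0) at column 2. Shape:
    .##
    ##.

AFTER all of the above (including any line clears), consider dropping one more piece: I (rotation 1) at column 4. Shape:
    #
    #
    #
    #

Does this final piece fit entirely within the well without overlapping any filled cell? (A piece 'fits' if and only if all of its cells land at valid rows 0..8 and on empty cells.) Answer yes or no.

Drop 1: I rot2 at col 3 lands with bottom-row=0; cleared 0 line(s) (total 0); column heights now [0 0 0 1 1 1 1], max=1
Drop 2: L rot0 at col 0 lands with bottom-row=0; cleared 1 line(s) (total 1); column heights now [0 0 1 0 0 0 0], max=1
Drop 3: S rot3 at col 0 lands with bottom-row=0; cleared 0 line(s) (total 1); column heights now [3 2 1 0 0 0 0], max=3
Drop 4: I rot0 at col 0 lands with bottom-row=3; cleared 0 line(s) (total 1); column heights now [4 4 4 4 0 0 0], max=4
Drop 5: S rot0 at col 2 lands with bottom-row=4; cleared 0 line(s) (total 1); column heights now [4 4 5 6 6 0 0], max=6
Test piece I rot1 at col 4 (width 1): heights before test = [4 4 5 6 6 0 0]; fits = False

Answer: no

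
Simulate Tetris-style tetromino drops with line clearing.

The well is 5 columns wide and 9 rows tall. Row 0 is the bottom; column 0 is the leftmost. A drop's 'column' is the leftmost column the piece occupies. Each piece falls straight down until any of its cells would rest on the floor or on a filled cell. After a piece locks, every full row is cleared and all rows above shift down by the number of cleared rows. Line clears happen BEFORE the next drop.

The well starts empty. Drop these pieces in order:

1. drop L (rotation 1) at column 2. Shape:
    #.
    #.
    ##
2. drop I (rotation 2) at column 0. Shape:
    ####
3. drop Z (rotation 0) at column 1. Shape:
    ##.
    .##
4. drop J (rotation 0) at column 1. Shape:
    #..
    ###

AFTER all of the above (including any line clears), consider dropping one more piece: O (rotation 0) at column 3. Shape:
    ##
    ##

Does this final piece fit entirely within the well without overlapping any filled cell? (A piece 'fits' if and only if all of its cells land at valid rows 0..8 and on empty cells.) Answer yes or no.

Drop 1: L rot1 at col 2 lands with bottom-row=0; cleared 0 line(s) (total 0); column heights now [0 0 3 1 0], max=3
Drop 2: I rot2 at col 0 lands with bottom-row=3; cleared 0 line(s) (total 0); column heights now [4 4 4 4 0], max=4
Drop 3: Z rot0 at col 1 lands with bottom-row=4; cleared 0 line(s) (total 0); column heights now [4 6 6 5 0], max=6
Drop 4: J rot0 at col 1 lands with bottom-row=6; cleared 0 line(s) (total 0); column heights now [4 8 7 7 0], max=8
Test piece O rot0 at col 3 (width 2): heights before test = [4 8 7 7 0]; fits = True

Answer: yes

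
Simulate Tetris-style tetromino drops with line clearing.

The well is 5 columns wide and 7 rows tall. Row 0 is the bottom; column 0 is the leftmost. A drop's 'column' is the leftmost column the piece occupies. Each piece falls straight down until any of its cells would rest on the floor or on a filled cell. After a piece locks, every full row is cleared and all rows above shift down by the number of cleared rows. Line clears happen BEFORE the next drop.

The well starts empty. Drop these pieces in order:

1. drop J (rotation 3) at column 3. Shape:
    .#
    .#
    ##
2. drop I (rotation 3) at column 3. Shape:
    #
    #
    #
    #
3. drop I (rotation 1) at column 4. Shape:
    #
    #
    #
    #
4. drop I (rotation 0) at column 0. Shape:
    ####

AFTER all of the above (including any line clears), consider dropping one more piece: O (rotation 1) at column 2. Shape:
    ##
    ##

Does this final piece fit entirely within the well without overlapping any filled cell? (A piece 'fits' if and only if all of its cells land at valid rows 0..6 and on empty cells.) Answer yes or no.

Answer: yes

Derivation:
Drop 1: J rot3 at col 3 lands with bottom-row=0; cleared 0 line(s) (total 0); column heights now [0 0 0 1 3], max=3
Drop 2: I rot3 at col 3 lands with bottom-row=1; cleared 0 line(s) (total 0); column heights now [0 0 0 5 3], max=5
Drop 3: I rot1 at col 4 lands with bottom-row=3; cleared 0 line(s) (total 0); column heights now [0 0 0 5 7], max=7
Drop 4: I rot0 at col 0 lands with bottom-row=5; cleared 1 line(s) (total 1); column heights now [0 0 0 5 6], max=6
Test piece O rot1 at col 2 (width 2): heights before test = [0 0 0 5 6]; fits = True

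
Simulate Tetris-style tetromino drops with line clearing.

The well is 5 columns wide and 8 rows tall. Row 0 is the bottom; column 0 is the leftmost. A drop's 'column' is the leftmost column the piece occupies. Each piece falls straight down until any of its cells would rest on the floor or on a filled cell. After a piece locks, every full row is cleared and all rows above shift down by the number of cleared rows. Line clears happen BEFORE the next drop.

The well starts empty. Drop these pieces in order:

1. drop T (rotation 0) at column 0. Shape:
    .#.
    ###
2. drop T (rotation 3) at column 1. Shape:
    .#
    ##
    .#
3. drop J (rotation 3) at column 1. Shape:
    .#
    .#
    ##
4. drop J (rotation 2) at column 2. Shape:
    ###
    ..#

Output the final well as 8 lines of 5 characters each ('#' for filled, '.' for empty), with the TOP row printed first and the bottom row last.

Drop 1: T rot0 at col 0 lands with bottom-row=0; cleared 0 line(s) (total 0); column heights now [1 2 1 0 0], max=2
Drop 2: T rot3 at col 1 lands with bottom-row=1; cleared 0 line(s) (total 0); column heights now [1 3 4 0 0], max=4
Drop 3: J rot3 at col 1 lands with bottom-row=4; cleared 0 line(s) (total 0); column heights now [1 5 7 0 0], max=7
Drop 4: J rot2 at col 2 lands with bottom-row=6; cleared 0 line(s) (total 0); column heights now [1 5 8 8 8], max=8

Answer: ..###
..#.#
..#..
.##..
..#..
.##..
.##..
###..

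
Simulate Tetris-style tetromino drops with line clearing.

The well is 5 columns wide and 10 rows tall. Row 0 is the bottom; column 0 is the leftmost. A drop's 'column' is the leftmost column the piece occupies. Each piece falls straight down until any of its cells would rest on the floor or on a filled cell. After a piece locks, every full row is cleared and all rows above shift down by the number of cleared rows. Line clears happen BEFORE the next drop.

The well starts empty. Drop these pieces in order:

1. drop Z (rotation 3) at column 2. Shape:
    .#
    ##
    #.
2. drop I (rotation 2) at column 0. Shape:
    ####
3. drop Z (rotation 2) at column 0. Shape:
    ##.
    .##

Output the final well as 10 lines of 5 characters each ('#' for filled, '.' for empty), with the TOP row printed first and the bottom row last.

Drop 1: Z rot3 at col 2 lands with bottom-row=0; cleared 0 line(s) (total 0); column heights now [0 0 2 3 0], max=3
Drop 2: I rot2 at col 0 lands with bottom-row=3; cleared 0 line(s) (total 0); column heights now [4 4 4 4 0], max=4
Drop 3: Z rot2 at col 0 lands with bottom-row=4; cleared 0 line(s) (total 0); column heights now [6 6 5 4 0], max=6

Answer: .....
.....
.....
.....
##...
.##..
####.
...#.
..##.
..#..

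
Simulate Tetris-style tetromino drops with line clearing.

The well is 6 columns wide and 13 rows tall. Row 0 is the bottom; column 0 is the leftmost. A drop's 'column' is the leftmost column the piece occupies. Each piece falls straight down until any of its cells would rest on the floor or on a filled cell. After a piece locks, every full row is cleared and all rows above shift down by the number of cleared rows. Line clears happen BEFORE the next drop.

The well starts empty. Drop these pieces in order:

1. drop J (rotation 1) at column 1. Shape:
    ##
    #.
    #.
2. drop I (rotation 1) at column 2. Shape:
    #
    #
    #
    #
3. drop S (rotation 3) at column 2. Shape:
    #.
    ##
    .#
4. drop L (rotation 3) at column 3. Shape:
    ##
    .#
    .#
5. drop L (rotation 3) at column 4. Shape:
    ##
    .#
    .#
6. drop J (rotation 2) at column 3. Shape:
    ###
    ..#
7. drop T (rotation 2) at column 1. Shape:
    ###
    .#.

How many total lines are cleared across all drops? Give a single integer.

Drop 1: J rot1 at col 1 lands with bottom-row=0; cleared 0 line(s) (total 0); column heights now [0 3 3 0 0 0], max=3
Drop 2: I rot1 at col 2 lands with bottom-row=3; cleared 0 line(s) (total 0); column heights now [0 3 7 0 0 0], max=7
Drop 3: S rot3 at col 2 lands with bottom-row=6; cleared 0 line(s) (total 0); column heights now [0 3 9 8 0 0], max=9
Drop 4: L rot3 at col 3 lands with bottom-row=6; cleared 0 line(s) (total 0); column heights now [0 3 9 9 9 0], max=9
Drop 5: L rot3 at col 4 lands with bottom-row=7; cleared 0 line(s) (total 0); column heights now [0 3 9 9 10 10], max=10
Drop 6: J rot2 at col 3 lands with bottom-row=10; cleared 0 line(s) (total 0); column heights now [0 3 9 12 12 12], max=12
Drop 7: T rot2 at col 1 lands with bottom-row=11; cleared 0 line(s) (total 0); column heights now [0 13 13 13 12 12], max=13

Answer: 0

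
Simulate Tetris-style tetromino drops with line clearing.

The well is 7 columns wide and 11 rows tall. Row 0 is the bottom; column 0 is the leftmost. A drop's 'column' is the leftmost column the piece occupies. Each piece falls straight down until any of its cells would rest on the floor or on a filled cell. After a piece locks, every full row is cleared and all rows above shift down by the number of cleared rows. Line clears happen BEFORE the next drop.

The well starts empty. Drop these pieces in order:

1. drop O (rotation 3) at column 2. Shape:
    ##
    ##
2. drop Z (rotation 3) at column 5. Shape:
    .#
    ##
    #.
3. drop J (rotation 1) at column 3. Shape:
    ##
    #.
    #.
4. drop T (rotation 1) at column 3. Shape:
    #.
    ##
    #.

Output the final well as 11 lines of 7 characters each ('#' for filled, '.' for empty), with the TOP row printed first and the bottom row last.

Drop 1: O rot3 at col 2 lands with bottom-row=0; cleared 0 line(s) (total 0); column heights now [0 0 2 2 0 0 0], max=2
Drop 2: Z rot3 at col 5 lands with bottom-row=0; cleared 0 line(s) (total 0); column heights now [0 0 2 2 0 2 3], max=3
Drop 3: J rot1 at col 3 lands with bottom-row=2; cleared 0 line(s) (total 0); column heights now [0 0 2 5 5 2 3], max=5
Drop 4: T rot1 at col 3 lands with bottom-row=5; cleared 0 line(s) (total 0); column heights now [0 0 2 8 7 2 3], max=8

Answer: .......
.......
.......
...#...
...##..
...#...
...##..
...#...
...#..#
..##.##
..##.#.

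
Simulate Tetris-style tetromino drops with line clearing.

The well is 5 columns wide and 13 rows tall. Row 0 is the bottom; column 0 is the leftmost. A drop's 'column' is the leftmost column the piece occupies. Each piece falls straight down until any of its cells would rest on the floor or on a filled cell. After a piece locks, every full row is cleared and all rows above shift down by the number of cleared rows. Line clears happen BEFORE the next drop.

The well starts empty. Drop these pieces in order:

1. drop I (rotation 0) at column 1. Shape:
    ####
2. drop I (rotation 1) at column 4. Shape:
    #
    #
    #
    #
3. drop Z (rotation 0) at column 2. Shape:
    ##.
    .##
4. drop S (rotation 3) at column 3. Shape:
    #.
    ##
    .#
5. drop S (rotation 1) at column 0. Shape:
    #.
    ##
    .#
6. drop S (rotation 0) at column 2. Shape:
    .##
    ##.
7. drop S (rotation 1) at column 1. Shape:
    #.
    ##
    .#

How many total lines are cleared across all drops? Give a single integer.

Answer: 0

Derivation:
Drop 1: I rot0 at col 1 lands with bottom-row=0; cleared 0 line(s) (total 0); column heights now [0 1 1 1 1], max=1
Drop 2: I rot1 at col 4 lands with bottom-row=1; cleared 0 line(s) (total 0); column heights now [0 1 1 1 5], max=5
Drop 3: Z rot0 at col 2 lands with bottom-row=5; cleared 0 line(s) (total 0); column heights now [0 1 7 7 6], max=7
Drop 4: S rot3 at col 3 lands with bottom-row=6; cleared 0 line(s) (total 0); column heights now [0 1 7 9 8], max=9
Drop 5: S rot1 at col 0 lands with bottom-row=1; cleared 0 line(s) (total 0); column heights now [4 3 7 9 8], max=9
Drop 6: S rot0 at col 2 lands with bottom-row=9; cleared 0 line(s) (total 0); column heights now [4 3 10 11 11], max=11
Drop 7: S rot1 at col 1 lands with bottom-row=10; cleared 0 line(s) (total 0); column heights now [4 13 12 11 11], max=13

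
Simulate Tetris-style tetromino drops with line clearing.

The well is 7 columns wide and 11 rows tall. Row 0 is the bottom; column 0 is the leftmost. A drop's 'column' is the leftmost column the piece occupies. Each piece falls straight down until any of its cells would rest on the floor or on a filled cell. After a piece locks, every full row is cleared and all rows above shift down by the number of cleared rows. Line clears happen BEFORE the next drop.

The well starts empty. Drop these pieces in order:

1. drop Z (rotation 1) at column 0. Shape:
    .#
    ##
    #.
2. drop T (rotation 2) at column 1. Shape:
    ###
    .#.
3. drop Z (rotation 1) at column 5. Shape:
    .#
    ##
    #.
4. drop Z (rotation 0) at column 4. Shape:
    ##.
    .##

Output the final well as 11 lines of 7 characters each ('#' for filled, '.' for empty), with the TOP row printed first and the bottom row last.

Answer: .......
.......
.......
.......
.......
.......
....##.
.###.##
.##...#
##...##
#....#.

Derivation:
Drop 1: Z rot1 at col 0 lands with bottom-row=0; cleared 0 line(s) (total 0); column heights now [2 3 0 0 0 0 0], max=3
Drop 2: T rot2 at col 1 lands with bottom-row=2; cleared 0 line(s) (total 0); column heights now [2 4 4 4 0 0 0], max=4
Drop 3: Z rot1 at col 5 lands with bottom-row=0; cleared 0 line(s) (total 0); column heights now [2 4 4 4 0 2 3], max=4
Drop 4: Z rot0 at col 4 lands with bottom-row=3; cleared 0 line(s) (total 0); column heights now [2 4 4 4 5 5 4], max=5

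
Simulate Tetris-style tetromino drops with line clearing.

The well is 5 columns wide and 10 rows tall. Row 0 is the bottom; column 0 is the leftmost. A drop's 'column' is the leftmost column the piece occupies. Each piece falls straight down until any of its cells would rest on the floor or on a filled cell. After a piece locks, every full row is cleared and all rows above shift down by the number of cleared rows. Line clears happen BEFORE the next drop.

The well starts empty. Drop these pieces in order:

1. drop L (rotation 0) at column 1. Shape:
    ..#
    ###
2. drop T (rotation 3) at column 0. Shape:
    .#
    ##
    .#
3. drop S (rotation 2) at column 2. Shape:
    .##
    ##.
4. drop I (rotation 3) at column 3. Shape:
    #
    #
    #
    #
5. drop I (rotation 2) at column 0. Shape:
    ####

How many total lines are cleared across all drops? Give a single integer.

Answer: 0

Derivation:
Drop 1: L rot0 at col 1 lands with bottom-row=0; cleared 0 line(s) (total 0); column heights now [0 1 1 2 0], max=2
Drop 2: T rot3 at col 0 lands with bottom-row=1; cleared 0 line(s) (total 0); column heights now [3 4 1 2 0], max=4
Drop 3: S rot2 at col 2 lands with bottom-row=2; cleared 0 line(s) (total 0); column heights now [3 4 3 4 4], max=4
Drop 4: I rot3 at col 3 lands with bottom-row=4; cleared 0 line(s) (total 0); column heights now [3 4 3 8 4], max=8
Drop 5: I rot2 at col 0 lands with bottom-row=8; cleared 0 line(s) (total 0); column heights now [9 9 9 9 4], max=9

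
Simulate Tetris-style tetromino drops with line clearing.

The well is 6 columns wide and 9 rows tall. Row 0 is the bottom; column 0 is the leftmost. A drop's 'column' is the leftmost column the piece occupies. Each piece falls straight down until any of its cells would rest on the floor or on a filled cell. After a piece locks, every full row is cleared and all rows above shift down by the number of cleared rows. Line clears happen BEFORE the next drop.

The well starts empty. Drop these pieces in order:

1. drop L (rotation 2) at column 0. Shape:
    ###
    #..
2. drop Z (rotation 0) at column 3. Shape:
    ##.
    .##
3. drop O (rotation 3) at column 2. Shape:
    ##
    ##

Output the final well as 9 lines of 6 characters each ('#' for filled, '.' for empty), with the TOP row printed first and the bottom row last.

Drop 1: L rot2 at col 0 lands with bottom-row=0; cleared 0 line(s) (total 0); column heights now [2 2 2 0 0 0], max=2
Drop 2: Z rot0 at col 3 lands with bottom-row=0; cleared 0 line(s) (total 0); column heights now [2 2 2 2 2 1], max=2
Drop 3: O rot3 at col 2 lands with bottom-row=2; cleared 0 line(s) (total 0); column heights now [2 2 4 4 2 1], max=4

Answer: ......
......
......
......
......
..##..
..##..
#####.
#...##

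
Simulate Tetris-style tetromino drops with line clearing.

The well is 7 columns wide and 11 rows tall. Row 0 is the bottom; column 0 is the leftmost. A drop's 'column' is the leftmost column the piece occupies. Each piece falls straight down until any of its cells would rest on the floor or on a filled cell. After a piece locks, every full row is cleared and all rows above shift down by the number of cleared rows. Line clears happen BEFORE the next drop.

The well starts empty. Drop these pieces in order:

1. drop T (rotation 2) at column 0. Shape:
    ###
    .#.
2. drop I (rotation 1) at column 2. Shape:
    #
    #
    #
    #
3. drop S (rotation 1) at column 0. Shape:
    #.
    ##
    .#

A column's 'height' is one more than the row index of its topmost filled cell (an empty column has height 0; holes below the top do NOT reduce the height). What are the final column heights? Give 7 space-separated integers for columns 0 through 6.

Drop 1: T rot2 at col 0 lands with bottom-row=0; cleared 0 line(s) (total 0); column heights now [2 2 2 0 0 0 0], max=2
Drop 2: I rot1 at col 2 lands with bottom-row=2; cleared 0 line(s) (total 0); column heights now [2 2 6 0 0 0 0], max=6
Drop 3: S rot1 at col 0 lands with bottom-row=2; cleared 0 line(s) (total 0); column heights now [5 4 6 0 0 0 0], max=6

Answer: 5 4 6 0 0 0 0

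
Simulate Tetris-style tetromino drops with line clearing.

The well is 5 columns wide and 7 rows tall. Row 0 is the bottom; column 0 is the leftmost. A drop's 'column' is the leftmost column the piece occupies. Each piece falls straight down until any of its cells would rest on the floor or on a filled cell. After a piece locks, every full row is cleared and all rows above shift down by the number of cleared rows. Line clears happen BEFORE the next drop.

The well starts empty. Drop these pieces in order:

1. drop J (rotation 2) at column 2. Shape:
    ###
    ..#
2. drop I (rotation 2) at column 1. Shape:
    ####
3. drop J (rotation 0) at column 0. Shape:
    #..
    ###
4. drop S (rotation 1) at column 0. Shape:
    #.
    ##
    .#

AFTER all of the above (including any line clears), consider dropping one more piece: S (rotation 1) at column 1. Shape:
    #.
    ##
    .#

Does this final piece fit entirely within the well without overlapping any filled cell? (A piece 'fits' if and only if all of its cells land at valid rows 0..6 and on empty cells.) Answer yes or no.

Answer: no

Derivation:
Drop 1: J rot2 at col 2 lands with bottom-row=0; cleared 0 line(s) (total 0); column heights now [0 0 2 2 2], max=2
Drop 2: I rot2 at col 1 lands with bottom-row=2; cleared 0 line(s) (total 0); column heights now [0 3 3 3 3], max=3
Drop 3: J rot0 at col 0 lands with bottom-row=3; cleared 0 line(s) (total 0); column heights now [5 4 4 3 3], max=5
Drop 4: S rot1 at col 0 lands with bottom-row=4; cleared 0 line(s) (total 0); column heights now [7 6 4 3 3], max=7
Test piece S rot1 at col 1 (width 2): heights before test = [7 6 4 3 3]; fits = False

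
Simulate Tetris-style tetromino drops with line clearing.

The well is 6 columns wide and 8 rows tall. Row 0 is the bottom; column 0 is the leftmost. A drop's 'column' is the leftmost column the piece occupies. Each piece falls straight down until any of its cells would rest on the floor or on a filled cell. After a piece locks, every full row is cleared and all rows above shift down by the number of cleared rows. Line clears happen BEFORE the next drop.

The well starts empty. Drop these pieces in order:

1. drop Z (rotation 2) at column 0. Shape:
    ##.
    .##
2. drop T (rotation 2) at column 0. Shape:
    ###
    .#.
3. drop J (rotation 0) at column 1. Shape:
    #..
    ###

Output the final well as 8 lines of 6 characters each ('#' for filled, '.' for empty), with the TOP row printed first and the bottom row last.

Answer: ......
......
.#....
.###..
###...
.#....
##....
.##...

Derivation:
Drop 1: Z rot2 at col 0 lands with bottom-row=0; cleared 0 line(s) (total 0); column heights now [2 2 1 0 0 0], max=2
Drop 2: T rot2 at col 0 lands with bottom-row=2; cleared 0 line(s) (total 0); column heights now [4 4 4 0 0 0], max=4
Drop 3: J rot0 at col 1 lands with bottom-row=4; cleared 0 line(s) (total 0); column heights now [4 6 5 5 0 0], max=6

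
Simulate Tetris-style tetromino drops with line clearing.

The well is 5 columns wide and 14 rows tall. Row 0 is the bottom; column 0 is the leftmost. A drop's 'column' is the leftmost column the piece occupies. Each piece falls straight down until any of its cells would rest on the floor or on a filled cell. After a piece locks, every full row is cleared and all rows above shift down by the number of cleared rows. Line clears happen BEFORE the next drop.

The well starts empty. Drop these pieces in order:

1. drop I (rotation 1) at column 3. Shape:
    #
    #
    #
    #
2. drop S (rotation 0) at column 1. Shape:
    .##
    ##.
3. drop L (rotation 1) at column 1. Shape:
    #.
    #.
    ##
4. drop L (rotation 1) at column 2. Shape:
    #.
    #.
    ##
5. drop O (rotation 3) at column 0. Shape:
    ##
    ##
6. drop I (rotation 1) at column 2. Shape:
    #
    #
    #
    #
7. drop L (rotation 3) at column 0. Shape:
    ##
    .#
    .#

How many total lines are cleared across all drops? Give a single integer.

Drop 1: I rot1 at col 3 lands with bottom-row=0; cleared 0 line(s) (total 0); column heights now [0 0 0 4 0], max=4
Drop 2: S rot0 at col 1 lands with bottom-row=3; cleared 0 line(s) (total 0); column heights now [0 4 5 5 0], max=5
Drop 3: L rot1 at col 1 lands with bottom-row=5; cleared 0 line(s) (total 0); column heights now [0 8 6 5 0], max=8
Drop 4: L rot1 at col 2 lands with bottom-row=6; cleared 0 line(s) (total 0); column heights now [0 8 9 7 0], max=9
Drop 5: O rot3 at col 0 lands with bottom-row=8; cleared 0 line(s) (total 0); column heights now [10 10 9 7 0], max=10
Drop 6: I rot1 at col 2 lands with bottom-row=9; cleared 0 line(s) (total 0); column heights now [10 10 13 7 0], max=13
Drop 7: L rot3 at col 0 lands with bottom-row=10; cleared 0 line(s) (total 0); column heights now [13 13 13 7 0], max=13

Answer: 0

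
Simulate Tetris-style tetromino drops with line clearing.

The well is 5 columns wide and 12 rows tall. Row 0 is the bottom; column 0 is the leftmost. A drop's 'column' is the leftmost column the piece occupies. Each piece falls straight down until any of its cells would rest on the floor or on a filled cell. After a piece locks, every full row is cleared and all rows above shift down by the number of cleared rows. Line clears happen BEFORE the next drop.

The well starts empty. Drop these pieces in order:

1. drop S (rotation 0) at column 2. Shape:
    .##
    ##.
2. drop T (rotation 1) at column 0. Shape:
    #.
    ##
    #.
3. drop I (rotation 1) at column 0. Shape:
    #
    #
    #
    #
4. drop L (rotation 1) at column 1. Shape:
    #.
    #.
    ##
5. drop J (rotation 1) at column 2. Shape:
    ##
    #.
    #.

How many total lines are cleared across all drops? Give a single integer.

Answer: 0

Derivation:
Drop 1: S rot0 at col 2 lands with bottom-row=0; cleared 0 line(s) (total 0); column heights now [0 0 1 2 2], max=2
Drop 2: T rot1 at col 0 lands with bottom-row=0; cleared 0 line(s) (total 0); column heights now [3 2 1 2 2], max=3
Drop 3: I rot1 at col 0 lands with bottom-row=3; cleared 0 line(s) (total 0); column heights now [7 2 1 2 2], max=7
Drop 4: L rot1 at col 1 lands with bottom-row=2; cleared 0 line(s) (total 0); column heights now [7 5 3 2 2], max=7
Drop 5: J rot1 at col 2 lands with bottom-row=3; cleared 0 line(s) (total 0); column heights now [7 5 6 6 2], max=7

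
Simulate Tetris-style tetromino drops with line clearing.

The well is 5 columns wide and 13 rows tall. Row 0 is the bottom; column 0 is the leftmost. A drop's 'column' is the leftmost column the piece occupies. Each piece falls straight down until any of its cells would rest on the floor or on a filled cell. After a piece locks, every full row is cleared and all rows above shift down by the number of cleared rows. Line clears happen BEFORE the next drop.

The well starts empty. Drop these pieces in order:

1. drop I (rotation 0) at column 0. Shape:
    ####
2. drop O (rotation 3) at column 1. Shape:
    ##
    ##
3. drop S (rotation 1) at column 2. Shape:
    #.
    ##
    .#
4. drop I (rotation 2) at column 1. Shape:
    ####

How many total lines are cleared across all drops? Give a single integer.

Drop 1: I rot0 at col 0 lands with bottom-row=0; cleared 0 line(s) (total 0); column heights now [1 1 1 1 0], max=1
Drop 2: O rot3 at col 1 lands with bottom-row=1; cleared 0 line(s) (total 0); column heights now [1 3 3 1 0], max=3
Drop 3: S rot1 at col 2 lands with bottom-row=2; cleared 0 line(s) (total 0); column heights now [1 3 5 4 0], max=5
Drop 4: I rot2 at col 1 lands with bottom-row=5; cleared 0 line(s) (total 0); column heights now [1 6 6 6 6], max=6

Answer: 0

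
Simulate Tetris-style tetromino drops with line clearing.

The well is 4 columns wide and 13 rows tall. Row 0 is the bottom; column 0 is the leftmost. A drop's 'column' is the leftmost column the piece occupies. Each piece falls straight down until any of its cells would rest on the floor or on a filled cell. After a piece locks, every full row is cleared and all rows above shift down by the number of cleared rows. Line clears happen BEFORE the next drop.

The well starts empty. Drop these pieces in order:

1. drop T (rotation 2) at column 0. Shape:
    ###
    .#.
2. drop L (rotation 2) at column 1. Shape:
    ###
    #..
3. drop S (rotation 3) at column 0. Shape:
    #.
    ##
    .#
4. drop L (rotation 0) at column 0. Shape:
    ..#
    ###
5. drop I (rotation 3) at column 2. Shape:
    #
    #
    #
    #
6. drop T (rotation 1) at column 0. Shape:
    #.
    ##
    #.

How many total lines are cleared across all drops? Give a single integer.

Drop 1: T rot2 at col 0 lands with bottom-row=0; cleared 0 line(s) (total 0); column heights now [2 2 2 0], max=2
Drop 2: L rot2 at col 1 lands with bottom-row=2; cleared 0 line(s) (total 0); column heights now [2 4 4 4], max=4
Drop 3: S rot3 at col 0 lands with bottom-row=4; cleared 0 line(s) (total 0); column heights now [7 6 4 4], max=7
Drop 4: L rot0 at col 0 lands with bottom-row=7; cleared 0 line(s) (total 0); column heights now [8 8 9 4], max=9
Drop 5: I rot3 at col 2 lands with bottom-row=9; cleared 0 line(s) (total 0); column heights now [8 8 13 4], max=13
Drop 6: T rot1 at col 0 lands with bottom-row=8; cleared 0 line(s) (total 0); column heights now [11 10 13 4], max=13

Answer: 0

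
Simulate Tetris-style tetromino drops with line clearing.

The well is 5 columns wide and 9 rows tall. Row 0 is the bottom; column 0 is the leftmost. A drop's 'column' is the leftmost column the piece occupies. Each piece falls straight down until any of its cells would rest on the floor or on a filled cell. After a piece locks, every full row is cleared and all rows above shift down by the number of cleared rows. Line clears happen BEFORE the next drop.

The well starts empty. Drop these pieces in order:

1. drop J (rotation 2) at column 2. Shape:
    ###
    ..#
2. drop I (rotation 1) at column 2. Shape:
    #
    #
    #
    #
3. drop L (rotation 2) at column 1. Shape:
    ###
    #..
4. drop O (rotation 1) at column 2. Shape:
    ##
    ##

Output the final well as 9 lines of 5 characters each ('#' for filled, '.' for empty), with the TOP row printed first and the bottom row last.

Drop 1: J rot2 at col 2 lands with bottom-row=0; cleared 0 line(s) (total 0); column heights now [0 0 2 2 2], max=2
Drop 2: I rot1 at col 2 lands with bottom-row=2; cleared 0 line(s) (total 0); column heights now [0 0 6 2 2], max=6
Drop 3: L rot2 at col 1 lands with bottom-row=5; cleared 0 line(s) (total 0); column heights now [0 7 7 7 2], max=7
Drop 4: O rot1 at col 2 lands with bottom-row=7; cleared 0 line(s) (total 0); column heights now [0 7 9 9 2], max=9

Answer: ..##.
..##.
.###.
.##..
..#..
..#..
..#..
..###
....#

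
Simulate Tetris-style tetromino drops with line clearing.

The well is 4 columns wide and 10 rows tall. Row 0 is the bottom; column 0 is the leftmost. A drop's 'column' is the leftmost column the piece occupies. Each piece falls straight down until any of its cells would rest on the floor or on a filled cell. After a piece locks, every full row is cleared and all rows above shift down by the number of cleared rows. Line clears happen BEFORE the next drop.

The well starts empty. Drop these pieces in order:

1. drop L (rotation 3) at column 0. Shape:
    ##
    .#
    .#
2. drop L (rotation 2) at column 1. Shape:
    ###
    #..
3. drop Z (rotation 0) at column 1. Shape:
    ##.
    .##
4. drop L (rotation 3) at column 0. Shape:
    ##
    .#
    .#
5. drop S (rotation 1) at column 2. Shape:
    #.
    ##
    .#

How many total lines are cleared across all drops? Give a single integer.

Drop 1: L rot3 at col 0 lands with bottom-row=0; cleared 0 line(s) (total 0); column heights now [3 3 0 0], max=3
Drop 2: L rot2 at col 1 lands with bottom-row=3; cleared 0 line(s) (total 0); column heights now [3 5 5 5], max=5
Drop 3: Z rot0 at col 1 lands with bottom-row=5; cleared 0 line(s) (total 0); column heights now [3 7 7 6], max=7
Drop 4: L rot3 at col 0 lands with bottom-row=7; cleared 0 line(s) (total 0); column heights now [10 10 7 6], max=10
Drop 5: S rot1 at col 2 lands with bottom-row=6; cleared 0 line(s) (total 0); column heights now [10 10 9 8], max=10

Answer: 0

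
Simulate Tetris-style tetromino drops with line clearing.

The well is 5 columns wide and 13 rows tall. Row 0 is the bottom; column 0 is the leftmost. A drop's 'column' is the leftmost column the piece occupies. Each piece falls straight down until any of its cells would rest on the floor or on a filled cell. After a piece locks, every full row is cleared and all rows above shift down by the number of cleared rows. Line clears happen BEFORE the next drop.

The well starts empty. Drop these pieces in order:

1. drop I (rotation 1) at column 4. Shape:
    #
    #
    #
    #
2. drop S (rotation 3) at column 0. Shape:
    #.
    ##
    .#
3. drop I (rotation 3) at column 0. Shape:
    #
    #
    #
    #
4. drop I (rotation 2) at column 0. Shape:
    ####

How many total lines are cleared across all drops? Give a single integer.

Drop 1: I rot1 at col 4 lands with bottom-row=0; cleared 0 line(s) (total 0); column heights now [0 0 0 0 4], max=4
Drop 2: S rot3 at col 0 lands with bottom-row=0; cleared 0 line(s) (total 0); column heights now [3 2 0 0 4], max=4
Drop 3: I rot3 at col 0 lands with bottom-row=3; cleared 0 line(s) (total 0); column heights now [7 2 0 0 4], max=7
Drop 4: I rot2 at col 0 lands with bottom-row=7; cleared 0 line(s) (total 0); column heights now [8 8 8 8 4], max=8

Answer: 0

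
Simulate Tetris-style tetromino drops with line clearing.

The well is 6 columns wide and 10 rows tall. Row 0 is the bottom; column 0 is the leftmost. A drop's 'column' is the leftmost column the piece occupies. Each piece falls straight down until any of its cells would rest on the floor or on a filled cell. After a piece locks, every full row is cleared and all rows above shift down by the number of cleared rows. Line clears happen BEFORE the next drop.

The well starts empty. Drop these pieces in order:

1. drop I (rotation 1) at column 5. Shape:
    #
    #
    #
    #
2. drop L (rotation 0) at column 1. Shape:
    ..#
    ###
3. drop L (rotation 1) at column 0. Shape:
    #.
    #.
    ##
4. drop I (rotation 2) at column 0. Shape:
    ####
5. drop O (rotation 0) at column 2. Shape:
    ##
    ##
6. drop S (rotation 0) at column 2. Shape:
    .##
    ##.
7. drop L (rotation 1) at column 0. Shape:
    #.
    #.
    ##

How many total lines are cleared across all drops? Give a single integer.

Drop 1: I rot1 at col 5 lands with bottom-row=0; cleared 0 line(s) (total 0); column heights now [0 0 0 0 0 4], max=4
Drop 2: L rot0 at col 1 lands with bottom-row=0; cleared 0 line(s) (total 0); column heights now [0 1 1 2 0 4], max=4
Drop 3: L rot1 at col 0 lands with bottom-row=1; cleared 0 line(s) (total 0); column heights now [4 2 1 2 0 4], max=4
Drop 4: I rot2 at col 0 lands with bottom-row=4; cleared 0 line(s) (total 0); column heights now [5 5 5 5 0 4], max=5
Drop 5: O rot0 at col 2 lands with bottom-row=5; cleared 0 line(s) (total 0); column heights now [5 5 7 7 0 4], max=7
Drop 6: S rot0 at col 2 lands with bottom-row=7; cleared 0 line(s) (total 0); column heights now [5 5 8 9 9 4], max=9
Drop 7: L rot1 at col 0 lands with bottom-row=5; cleared 0 line(s) (total 0); column heights now [8 6 8 9 9 4], max=9

Answer: 0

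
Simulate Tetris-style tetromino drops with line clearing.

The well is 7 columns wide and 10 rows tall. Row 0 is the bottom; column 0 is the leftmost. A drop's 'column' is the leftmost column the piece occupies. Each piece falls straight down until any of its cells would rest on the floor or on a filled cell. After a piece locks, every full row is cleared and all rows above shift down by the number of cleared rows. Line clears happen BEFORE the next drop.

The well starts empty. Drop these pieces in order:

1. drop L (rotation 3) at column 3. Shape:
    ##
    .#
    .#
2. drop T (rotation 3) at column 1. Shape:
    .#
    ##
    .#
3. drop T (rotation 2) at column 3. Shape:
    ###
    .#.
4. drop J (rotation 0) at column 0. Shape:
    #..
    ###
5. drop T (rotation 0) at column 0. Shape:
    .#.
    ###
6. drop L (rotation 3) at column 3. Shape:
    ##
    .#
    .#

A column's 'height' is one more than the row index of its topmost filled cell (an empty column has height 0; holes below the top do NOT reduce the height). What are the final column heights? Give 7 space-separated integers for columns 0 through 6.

Answer: 6 7 6 8 8 5 0

Derivation:
Drop 1: L rot3 at col 3 lands with bottom-row=0; cleared 0 line(s) (total 0); column heights now [0 0 0 3 3 0 0], max=3
Drop 2: T rot3 at col 1 lands with bottom-row=0; cleared 0 line(s) (total 0); column heights now [0 2 3 3 3 0 0], max=3
Drop 3: T rot2 at col 3 lands with bottom-row=3; cleared 0 line(s) (total 0); column heights now [0 2 3 5 5 5 0], max=5
Drop 4: J rot0 at col 0 lands with bottom-row=3; cleared 0 line(s) (total 0); column heights now [5 4 4 5 5 5 0], max=5
Drop 5: T rot0 at col 0 lands with bottom-row=5; cleared 0 line(s) (total 0); column heights now [6 7 6 5 5 5 0], max=7
Drop 6: L rot3 at col 3 lands with bottom-row=5; cleared 0 line(s) (total 0); column heights now [6 7 6 8 8 5 0], max=8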